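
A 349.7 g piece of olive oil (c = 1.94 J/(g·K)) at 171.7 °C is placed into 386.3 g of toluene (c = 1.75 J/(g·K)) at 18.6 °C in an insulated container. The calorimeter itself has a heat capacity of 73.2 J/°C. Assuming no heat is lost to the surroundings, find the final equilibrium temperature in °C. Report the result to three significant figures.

T_f = 91.4 °C

Heat lost by olive oil = heat gained by toluene + calorimeter.
(349.7)(1.94)(171.7 − T) = [(386.3)(1.75) + 73.2](T − 18.6)
678.418 (171.7 − T) = 749.225 (T − 18.6)
116480 − 678.418 T = 749.225 T − 13936
130416 = 1427.643 T
T = 91.35 °C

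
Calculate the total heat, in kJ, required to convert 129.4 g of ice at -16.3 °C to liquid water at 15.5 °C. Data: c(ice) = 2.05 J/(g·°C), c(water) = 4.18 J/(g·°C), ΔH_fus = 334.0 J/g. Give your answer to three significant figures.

q = 55.9 kJ

q1 (heat ice -16.3→0.0 °C): 129.4 × 2.05 × 16.3 = 4324 J
q2 (melt at 0 °C): 129.4 × 334.0 = 43220 J
q3 (heat water 0.0→15.5 °C): 129.4 × 4.18 × 15.5 = 8384 J
Total: 4324 + 43220 + 8384 = 55928 J = 55.9 kJ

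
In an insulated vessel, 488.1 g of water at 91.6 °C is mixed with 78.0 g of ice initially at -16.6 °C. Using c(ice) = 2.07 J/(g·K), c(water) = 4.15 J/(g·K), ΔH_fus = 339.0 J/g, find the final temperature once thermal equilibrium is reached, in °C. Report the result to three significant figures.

T_f = 66.6 °C

Heat to bring ice to 0 °C and melt it: q₁ = 78.0×2.07×16.6 + 78.0×339.0 = 29122 J
Heat the water can supply cooling to 0 °C: 488.1×4.15×91.6 = 185546 J > q₁, so all ice melts.
Energy balance: 488.1×4.15×(91.6 − T) = 29122 + 78.0×4.15×(T − 0)
2025.615(91.6 − T) = 29122 + 323.7 T
185546 − 29122 = 2349.315 T
T = 156424 / 2349.315 = 66.58 °C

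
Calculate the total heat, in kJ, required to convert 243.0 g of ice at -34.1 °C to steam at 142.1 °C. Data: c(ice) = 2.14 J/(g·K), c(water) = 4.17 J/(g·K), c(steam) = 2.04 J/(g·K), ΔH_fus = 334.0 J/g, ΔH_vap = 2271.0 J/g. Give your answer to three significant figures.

q = 773 kJ

q1 (heat ice -34.1→0.0 °C): 243.0 × 2.14 × 34.1 = 17733 J
q2 (melt at 0 °C): 243.0 × 334.0 = 81162 J
q3 (heat water 0.0→100.0 °C): 243.0 × 4.17 × 100.0 = 101331 J
q4 (vaporize at 100 °C): 243.0 × 2271.0 = 551853 J
q5 (heat steam 100.0→142.1 °C): 243.0 × 2.04 × 42.1 = 20870 J
Total: 17733 + 81162 + 101331 + 551853 + 20870 = 772949 J = 773 kJ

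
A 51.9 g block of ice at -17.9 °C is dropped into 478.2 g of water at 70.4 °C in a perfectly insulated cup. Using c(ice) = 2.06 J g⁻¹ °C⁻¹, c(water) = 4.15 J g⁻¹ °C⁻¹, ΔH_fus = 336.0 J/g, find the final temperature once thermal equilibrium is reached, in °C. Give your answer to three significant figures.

Heat to bring ice to 0 °C and melt it: q₁ = 51.9×2.06×17.9 + 51.9×336.0 = 19352 J
Heat the water can supply cooling to 0 °C: 478.2×4.15×70.4 = 139711 J > q₁, so all ice melts.
Energy balance: 478.2×4.15×(70.4 − T) = 19352 + 51.9×4.15×(T − 0)
1984.53(70.4 − T) = 19352 + 215.385 T
139711 − 19352 = 2199.915 T
T = 120359 / 2199.915 = 54.71 °C

T_f = 54.7 °C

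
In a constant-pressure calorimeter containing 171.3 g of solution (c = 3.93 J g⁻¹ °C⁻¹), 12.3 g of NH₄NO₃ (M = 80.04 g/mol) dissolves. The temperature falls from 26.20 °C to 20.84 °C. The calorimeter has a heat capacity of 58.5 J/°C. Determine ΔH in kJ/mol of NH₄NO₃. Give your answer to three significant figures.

|ΔT| = |20.84 − 26.20| = 5.36 °C
|q_surr| = (171.3 × 3.93 + 58.5) × 5.36 = 731.709 × 5.36 = 3922 J
n(NH₄NO₃) = 12.3 / 80.04 = 0.1537 mol
Temperature fell, so q_rxn = +|q_surr| = 3.922 kJ
ΔH = q_rxn / n = 25.52 kJ/mol

ΔH = 25.5 kJ/mol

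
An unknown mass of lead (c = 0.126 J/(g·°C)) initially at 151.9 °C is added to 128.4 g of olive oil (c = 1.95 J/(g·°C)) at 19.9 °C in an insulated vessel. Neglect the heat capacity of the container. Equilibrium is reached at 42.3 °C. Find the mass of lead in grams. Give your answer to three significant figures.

q_gained = (128.4 × 1.95) × (42.3 − 19.9) = 5609 J
q_lost = m × 0.126 × (151.9 − 42.3) = 13.8096 m
m = 5609 / 13.8096 = 406 g

m = 406 g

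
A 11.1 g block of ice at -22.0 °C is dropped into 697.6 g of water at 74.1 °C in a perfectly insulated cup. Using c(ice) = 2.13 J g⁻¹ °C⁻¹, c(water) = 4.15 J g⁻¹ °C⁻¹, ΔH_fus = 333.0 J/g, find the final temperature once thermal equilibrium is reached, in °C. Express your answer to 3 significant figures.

Heat to bring ice to 0 °C and melt it: q₁ = 11.1×2.13×22.0 + 11.1×333.0 = 4216.4 J
Heat the water can supply cooling to 0 °C: 697.6×4.15×74.1 = 214522 J > q₁, so all ice melts.
Energy balance: 697.6×4.15×(74.1 − T) = 4216.4 + 11.1×4.15×(T − 0)
2895.04(74.1 − T) = 4216.4 + 46.065 T
214522 − 4216.4 = 2941.105 T
T = 210305.6 / 2941.105 = 71.51 °C

T_f = 71.5 °C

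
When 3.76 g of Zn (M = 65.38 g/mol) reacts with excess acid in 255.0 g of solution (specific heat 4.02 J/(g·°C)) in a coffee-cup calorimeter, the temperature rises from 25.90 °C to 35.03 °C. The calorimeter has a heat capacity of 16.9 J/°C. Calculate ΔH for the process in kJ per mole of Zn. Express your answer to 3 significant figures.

ΔH = -165 kJ/mol

|ΔT| = |35.03 − 25.90| = 9.13 °C
|q_surr| = (255.0 × 4.02 + 16.9) × 9.13 = 1042.0 × 9.13 = 9513 J
n(Zn) = 3.76 / 65.38 = 0.05751 mol
Temperature rose, so q_rxn = −|q_surr| = -9.513 kJ
ΔH = q_rxn / n = -165.4 kJ/mol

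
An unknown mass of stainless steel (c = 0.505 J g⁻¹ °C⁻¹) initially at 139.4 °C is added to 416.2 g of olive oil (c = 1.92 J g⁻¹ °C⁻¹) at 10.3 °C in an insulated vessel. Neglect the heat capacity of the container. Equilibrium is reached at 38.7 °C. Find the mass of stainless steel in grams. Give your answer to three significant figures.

m = 446 g

q_gained = (416.2 × 1.92) × (38.7 − 10.3) = 22690 J
q_lost = m × 0.505 × (139.4 − 38.7) = 50.8535 m
m = 22690 / 50.8535 = 446 g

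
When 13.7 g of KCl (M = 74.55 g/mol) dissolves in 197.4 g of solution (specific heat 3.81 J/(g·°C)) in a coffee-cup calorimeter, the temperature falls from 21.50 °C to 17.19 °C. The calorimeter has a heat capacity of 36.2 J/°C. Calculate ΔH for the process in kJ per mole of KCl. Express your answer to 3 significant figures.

ΔH = 18.5 kJ/mol

|ΔT| = |17.19 − 21.50| = 4.31 °C
|q_surr| = (197.4 × 3.81 + 36.2) × 4.31 = 788.294 × 4.31 = 3398 J
n(KCl) = 13.7 / 74.55 = 0.1838 mol
Temperature fell, so q_rxn = +|q_surr| = 3.398 kJ
ΔH = q_rxn / n = 18.49 kJ/mol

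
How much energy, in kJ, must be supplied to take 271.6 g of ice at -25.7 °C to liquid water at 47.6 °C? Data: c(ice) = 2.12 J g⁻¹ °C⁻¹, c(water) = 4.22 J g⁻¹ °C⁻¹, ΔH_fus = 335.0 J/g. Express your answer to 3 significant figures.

q = 160 kJ

q1 (heat ice -25.7→0.0 °C): 271.6 × 2.12 × 25.7 = 14798 J
q2 (melt at 0 °C): 271.6 × 335.0 = 90986 J
q3 (heat water 0.0→47.6 °C): 271.6 × 4.22 × 47.6 = 54557 J
Total: 14798 + 90986 + 54557 = 160341 J = 160 kJ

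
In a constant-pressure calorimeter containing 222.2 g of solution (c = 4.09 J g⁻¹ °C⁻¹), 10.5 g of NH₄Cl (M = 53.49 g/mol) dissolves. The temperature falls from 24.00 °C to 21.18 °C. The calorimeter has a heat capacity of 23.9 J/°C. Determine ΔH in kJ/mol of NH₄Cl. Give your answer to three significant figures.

ΔH = 13.4 kJ/mol

|ΔT| = |21.18 − 24.00| = 2.82 °C
|q_surr| = (222.2 × 4.09 + 23.9) × 2.82 = 932.698 × 2.82 = 2630 J
n(NH₄Cl) = 10.5 / 53.49 = 0.1963 mol
Temperature fell, so q_rxn = +|q_surr| = 2.630 kJ
ΔH = q_rxn / n = 13.40 kJ/mol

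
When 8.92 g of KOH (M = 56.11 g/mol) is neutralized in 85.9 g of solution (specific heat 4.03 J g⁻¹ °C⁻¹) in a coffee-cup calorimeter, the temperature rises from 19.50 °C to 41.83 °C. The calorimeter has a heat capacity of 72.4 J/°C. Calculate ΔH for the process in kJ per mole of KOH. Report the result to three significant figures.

|ΔT| = |41.83 − 19.50| = 22.33 °C
|q_surr| = (85.9 × 4.03 + 72.4) × 22.33 = 418.577 × 22.33 = 9347 J
n(KOH) = 8.92 / 56.11 = 0.1590 mol
Temperature rose, so q_rxn = −|q_surr| = -9.347 kJ
ΔH = q_rxn / n = -58.79 kJ/mol

ΔH = -58.8 kJ/mol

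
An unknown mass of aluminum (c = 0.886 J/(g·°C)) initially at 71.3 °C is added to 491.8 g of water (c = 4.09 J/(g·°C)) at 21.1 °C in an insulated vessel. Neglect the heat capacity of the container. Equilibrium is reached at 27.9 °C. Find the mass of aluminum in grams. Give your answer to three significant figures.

m = 356 g

q_gained = (491.8 × 4.09) × (27.9 − 21.1) = 13680 J
q_lost = m × 0.886 × (71.3 − 27.9) = 38.4524 m
m = 13680 / 38.4524 = 356 g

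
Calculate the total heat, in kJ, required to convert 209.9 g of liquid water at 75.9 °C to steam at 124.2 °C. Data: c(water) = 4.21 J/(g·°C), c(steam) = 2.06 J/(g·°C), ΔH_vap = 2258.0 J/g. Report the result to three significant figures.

q = 506 kJ

q1 (heat water 75.9→100.0 °C): 209.9 × 4.21 × 24.1 = 21297 J
q2 (vaporize at 100 °C): 209.9 × 2258.0 = 473954 J
q3 (heat steam 100.0→124.2 °C): 209.9 × 2.06 × 24.2 = 10464 J
Total: 21297 + 473954 + 10464 = 505715 J = 506 kJ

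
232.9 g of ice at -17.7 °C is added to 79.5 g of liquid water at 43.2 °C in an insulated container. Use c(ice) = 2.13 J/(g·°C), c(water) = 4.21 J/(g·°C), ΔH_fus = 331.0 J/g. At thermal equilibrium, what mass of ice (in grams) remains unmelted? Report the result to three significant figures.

Heat to warm all ice to 0 °C: 232.9×2.13×17.7 = 8780.6 J
Heat released by water cooling to 0 °C: 79.5×4.21×43.2 = 14459 J
14459 J < 8780.6 + 232.9×331.0 = 85870.5 J, so not all ice melts; final T = 0 °C.
Heat left for melting: 14459 − 8780.6 = 5678.4 J
Mass melted = 5678.4 / 331.0 = 17.16 g
Ice remaining = 232.9 − 17.16 = 215.74 g

m_ice remaining = 216 g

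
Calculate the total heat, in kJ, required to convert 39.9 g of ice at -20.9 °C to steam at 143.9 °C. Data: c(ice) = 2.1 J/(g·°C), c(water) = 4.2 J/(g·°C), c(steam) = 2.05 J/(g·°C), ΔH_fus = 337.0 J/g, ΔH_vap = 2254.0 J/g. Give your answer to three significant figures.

q = 125 kJ

q1 (heat ice -20.9→0.0 °C): 39.9 × 2.1 × 20.9 = 1751 J
q2 (melt at 0 °C): 39.9 × 337.0 = 13446 J
q3 (heat water 0.0→100.0 °C): 39.9 × 4.2 × 100.0 = 16758 J
q4 (vaporize at 100 °C): 39.9 × 2254.0 = 89935 J
q5 (heat steam 100.0→143.9 °C): 39.9 × 2.05 × 43.9 = 3591 J
Total: 1751 + 13446 + 16758 + 89935 + 3591 = 125481 J = 125 kJ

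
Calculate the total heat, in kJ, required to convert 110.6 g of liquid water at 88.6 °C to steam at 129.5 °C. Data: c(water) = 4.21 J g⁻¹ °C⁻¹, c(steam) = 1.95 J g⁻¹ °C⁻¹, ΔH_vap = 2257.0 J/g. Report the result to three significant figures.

q = 261 kJ

q1 (heat water 88.6→100.0 °C): 110.6 × 4.21 × 11.4 = 5308 J
q2 (vaporize at 100 °C): 110.6 × 2257.0 = 249624 J
q3 (heat steam 100.0→129.5 °C): 110.6 × 1.95 × 29.5 = 6362 J
Total: 5308 + 249624 + 6362 = 261294 J = 261 kJ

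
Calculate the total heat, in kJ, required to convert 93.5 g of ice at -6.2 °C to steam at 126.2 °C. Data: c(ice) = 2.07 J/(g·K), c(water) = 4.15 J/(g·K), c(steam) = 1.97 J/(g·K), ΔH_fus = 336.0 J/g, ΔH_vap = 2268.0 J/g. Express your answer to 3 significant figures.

q = 288 kJ

q1 (heat ice -6.2→0.0 °C): 93.5 × 2.07 × 6.2 = 1200 J
q2 (melt at 0 °C): 93.5 × 336.0 = 31416 J
q3 (heat water 0.0→100.0 °C): 93.5 × 4.15 × 100.0 = 38803 J
q4 (vaporize at 100 °C): 93.5 × 2268.0 = 212058 J
q5 (heat steam 100.0→126.2 °C): 93.5 × 1.97 × 26.2 = 4826 J
Total: 1200 + 31416 + 38803 + 212058 + 4826 = 288303 J = 288 kJ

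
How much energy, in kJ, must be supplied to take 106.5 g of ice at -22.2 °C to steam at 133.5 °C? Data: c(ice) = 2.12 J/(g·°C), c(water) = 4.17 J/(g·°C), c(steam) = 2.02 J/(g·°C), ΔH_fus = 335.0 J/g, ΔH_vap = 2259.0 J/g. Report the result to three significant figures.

q1 (heat ice -22.2→0.0 °C): 106.5 × 2.12 × 22.2 = 5012 J
q2 (melt at 0 °C): 106.5 × 335.0 = 35678 J
q3 (heat water 0.0→100.0 °C): 106.5 × 4.17 × 100.0 = 44411 J
q4 (vaporize at 100 °C): 106.5 × 2259.0 = 240584 J
q5 (heat steam 100.0→133.5 °C): 106.5 × 2.02 × 33.5 = 7207 J
Total: 5012 + 35678 + 44411 + 240584 + 7207 = 332892 J = 333 kJ

q = 333 kJ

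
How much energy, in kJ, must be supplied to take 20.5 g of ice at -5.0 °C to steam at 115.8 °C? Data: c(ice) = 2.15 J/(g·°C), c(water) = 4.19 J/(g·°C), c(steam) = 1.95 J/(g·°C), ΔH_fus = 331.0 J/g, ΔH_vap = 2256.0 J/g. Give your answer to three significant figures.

q = 62.5 kJ

q1 (heat ice -5.0→0.0 °C): 20.5 × 2.15 × 5.0 = 220 J
q2 (melt at 0 °C): 20.5 × 331.0 = 6786 J
q3 (heat water 0.0→100.0 °C): 20.5 × 4.19 × 100.0 = 8590 J
q4 (vaporize at 100 °C): 20.5 × 2256.0 = 46248 J
q5 (heat steam 100.0→115.8 °C): 20.5 × 1.95 × 15.8 = 632 J
Total: 220 + 6786 + 8590 + 46248 + 632 = 62476 J = 62.5 kJ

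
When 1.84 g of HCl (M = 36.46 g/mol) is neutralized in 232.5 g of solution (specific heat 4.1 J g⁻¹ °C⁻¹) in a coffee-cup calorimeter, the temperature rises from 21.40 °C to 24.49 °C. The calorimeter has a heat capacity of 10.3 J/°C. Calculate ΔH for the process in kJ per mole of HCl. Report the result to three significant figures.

|ΔT| = |24.49 − 21.40| = 3.09 °C
|q_surr| = (232.5 × 4.1 + 10.3) × 3.09 = 963.55 × 3.09 = 2977 J
n(HCl) = 1.84 / 36.46 = 0.05047 mol
Temperature rose, so q_rxn = −|q_surr| = -2.977 kJ
ΔH = q_rxn / n = -58.99 kJ/mol

ΔH = -59.0 kJ/mol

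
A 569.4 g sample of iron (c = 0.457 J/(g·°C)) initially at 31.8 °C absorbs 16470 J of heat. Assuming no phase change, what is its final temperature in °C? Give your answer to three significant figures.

ΔT = q / (m c) = 16470 / (569.4 × 0.457) = 63.29 °C
T_f = 31.8 + 63.29 = 95.09 °C

T_f = 95.1 °C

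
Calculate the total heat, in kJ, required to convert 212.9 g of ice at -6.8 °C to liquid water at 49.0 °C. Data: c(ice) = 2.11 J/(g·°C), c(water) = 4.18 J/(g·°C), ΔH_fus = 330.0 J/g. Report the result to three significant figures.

q = 117 kJ

q1 (heat ice -6.8→0.0 °C): 212.9 × 2.11 × 6.8 = 3055 J
q2 (melt at 0 °C): 212.9 × 330.0 = 70257 J
q3 (heat water 0.0→49.0 °C): 212.9 × 4.18 × 49.0 = 43606 J
Total: 3055 + 70257 + 43606 = 116918 J = 117 kJ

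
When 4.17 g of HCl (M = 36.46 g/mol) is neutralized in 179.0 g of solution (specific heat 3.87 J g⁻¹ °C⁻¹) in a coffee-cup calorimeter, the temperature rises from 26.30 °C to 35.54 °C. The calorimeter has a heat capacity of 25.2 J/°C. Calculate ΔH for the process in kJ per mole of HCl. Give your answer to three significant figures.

ΔH = -58.0 kJ/mol

|ΔT| = |35.54 − 26.30| = 9.24 °C
|q_surr| = (179.0 × 3.87 + 25.2) × 9.24 = 717.93 × 9.24 = 6634 J
n(HCl) = 4.17 / 36.46 = 0.1144 mol
Temperature rose, so q_rxn = −|q_surr| = -6.634 kJ
ΔH = q_rxn / n = -57.99 kJ/mol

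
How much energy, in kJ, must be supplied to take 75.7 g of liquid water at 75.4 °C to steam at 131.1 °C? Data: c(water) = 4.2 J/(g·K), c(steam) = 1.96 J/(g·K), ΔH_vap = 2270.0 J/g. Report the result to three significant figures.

q = 184 kJ

q1 (heat water 75.4→100.0 °C): 75.7 × 4.2 × 24.6 = 7821 J
q2 (vaporize at 100 °C): 75.7 × 2270.0 = 171839 J
q3 (heat steam 100.0→131.1 °C): 75.7 × 1.96 × 31.1 = 4614 J
Total: 7821 + 171839 + 4614 = 184274 J = 184 kJ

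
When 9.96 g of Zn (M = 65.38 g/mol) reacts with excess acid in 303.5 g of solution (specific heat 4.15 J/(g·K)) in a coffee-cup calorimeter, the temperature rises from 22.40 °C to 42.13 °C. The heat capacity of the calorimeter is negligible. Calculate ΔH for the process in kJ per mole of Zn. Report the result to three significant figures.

ΔH = -163 kJ/mol

|ΔT| = |42.13 − 22.40| = 19.73 °C
|q_surr| = (303.5 × 4.15) × 19.73 = 1259.525 × 19.73 = 24850 J
n(Zn) = 9.96 / 65.38 = 0.1523 mol
Temperature rose, so q_rxn = −|q_surr| = -24.85 kJ
ΔH = q_rxn / n = -163.2 kJ/mol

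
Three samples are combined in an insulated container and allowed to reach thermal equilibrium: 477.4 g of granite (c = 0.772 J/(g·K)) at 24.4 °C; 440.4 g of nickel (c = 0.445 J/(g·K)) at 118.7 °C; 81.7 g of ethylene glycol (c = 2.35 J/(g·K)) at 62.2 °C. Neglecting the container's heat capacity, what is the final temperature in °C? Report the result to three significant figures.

T_f = 58.4 °C

Σ mᵢcᵢ(T − Tᵢ) = 0  ⇒  T = Σ mᵢcᵢTᵢ / Σ mᵢcᵢ
Σ mᵢcᵢ = 477.4×0.772 + 440.4×0.445 + 81.7×2.35 = 756.5258
Σ mᵢcᵢTᵢ = 368.5528×24.4 + 195.978×118.7 + 191.995×62.2 = 44197
T = 44197 / 756.5258 = 58.42 °C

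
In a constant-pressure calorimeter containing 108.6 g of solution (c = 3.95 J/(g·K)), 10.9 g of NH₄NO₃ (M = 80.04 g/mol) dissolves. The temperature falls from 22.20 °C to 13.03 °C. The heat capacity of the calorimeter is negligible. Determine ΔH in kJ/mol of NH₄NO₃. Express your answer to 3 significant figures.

|ΔT| = |13.03 − 22.20| = 9.17 °C
|q_surr| = (108.6 × 3.95) × 9.17 = 428.97 × 9.17 = 3934 J
n(NH₄NO₃) = 10.9 / 80.04 = 0.1362 mol
Temperature fell, so q_rxn = +|q_surr| = 3.934 kJ
ΔH = q_rxn / n = 28.88 kJ/mol

ΔH = 28.9 kJ/mol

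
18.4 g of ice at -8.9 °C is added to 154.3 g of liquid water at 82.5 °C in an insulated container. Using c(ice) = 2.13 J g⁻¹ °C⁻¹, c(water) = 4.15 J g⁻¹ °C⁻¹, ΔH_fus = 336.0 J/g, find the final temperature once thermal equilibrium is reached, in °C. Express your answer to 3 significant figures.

Heat to bring ice to 0 °C and melt it: q₁ = 18.4×2.13×8.9 + 18.4×336.0 = 6531.2 J
Heat the water can supply cooling to 0 °C: 154.3×4.15×82.5 = 52828.5 J > q₁, so all ice melts.
Energy balance: 154.3×4.15×(82.5 − T) = 6531.2 + 18.4×4.15×(T − 0)
640.345(82.5 − T) = 6531.2 + 76.36 T
52828.5 − 6531.2 = 716.705 T
T = 46297.3 / 716.705 = 64.60 °C

T_f = 64.6 °C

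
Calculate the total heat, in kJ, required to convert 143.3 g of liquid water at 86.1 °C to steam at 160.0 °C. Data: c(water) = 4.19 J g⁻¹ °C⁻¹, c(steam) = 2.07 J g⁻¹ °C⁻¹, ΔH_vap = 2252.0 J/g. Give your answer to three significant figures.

q1 (heat water 86.1→100.0 °C): 143.3 × 4.19 × 13.9 = 8346 J
q2 (vaporize at 100 °C): 143.3 × 2252.0 = 322712 J
q3 (heat steam 100.0→160.0 °C): 143.3 × 2.07 × 60.0 = 17798 J
Total: 8346 + 322712 + 17798 = 348856 J = 349 kJ

q = 349 kJ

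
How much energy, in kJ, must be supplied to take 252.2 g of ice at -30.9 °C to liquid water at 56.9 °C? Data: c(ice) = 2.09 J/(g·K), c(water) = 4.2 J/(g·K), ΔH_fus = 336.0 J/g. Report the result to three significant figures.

q1 (heat ice -30.9→0.0 °C): 252.2 × 2.09 × 30.9 = 16287 J
q2 (melt at 0 °C): 252.2 × 336.0 = 84739 J
q3 (heat water 0.0→56.9 °C): 252.2 × 4.2 × 56.9 = 60271 J
Total: 16287 + 84739 + 60271 = 161297 J = 161 kJ

q = 161 kJ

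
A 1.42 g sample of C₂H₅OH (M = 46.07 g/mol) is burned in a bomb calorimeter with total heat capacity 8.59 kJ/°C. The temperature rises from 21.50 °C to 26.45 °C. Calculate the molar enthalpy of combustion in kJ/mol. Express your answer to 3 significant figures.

ΔH = -1380 kJ/mol

ΔT = 26.45 − 21.50 = 4.95 °C
q_cal = C_cal × ΔT = 8.59 × 4.95 = 42.5205 kJ
n = 1.42 / 46.07 = 0.03082 mol
q_rxn = −q_cal = -42.5205 kJ
ΔH = -42.5205 / 0.03082 = -1380 kJ/mol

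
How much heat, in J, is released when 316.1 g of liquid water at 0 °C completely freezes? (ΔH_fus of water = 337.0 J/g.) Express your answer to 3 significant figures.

q = m × ΔH_fus = 316.1 × 337.0 = 106500 J

q = 107000 J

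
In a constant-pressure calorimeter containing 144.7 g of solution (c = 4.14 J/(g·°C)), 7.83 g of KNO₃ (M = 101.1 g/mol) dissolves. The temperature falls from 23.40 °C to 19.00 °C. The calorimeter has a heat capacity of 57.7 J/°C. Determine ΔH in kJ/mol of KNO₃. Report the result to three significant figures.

ΔH = 37.3 kJ/mol

|ΔT| = |19.00 − 23.40| = 4.40 °C
|q_surr| = (144.7 × 4.14 + 57.7) × 4.40 = 656.758 × 4.40 = 2890 J
n(KNO₃) = 7.83 / 101.1 = 0.07745 mol
Temperature fell, so q_rxn = +|q_surr| = 2.890 kJ
ΔH = q_rxn / n = 37.31 kJ/mol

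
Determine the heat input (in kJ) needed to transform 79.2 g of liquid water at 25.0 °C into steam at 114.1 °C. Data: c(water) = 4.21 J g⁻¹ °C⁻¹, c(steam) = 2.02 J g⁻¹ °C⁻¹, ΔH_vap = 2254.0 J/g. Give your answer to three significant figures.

q1 (heat water 25.0→100.0 °C): 79.2 × 4.21 × 75.0 = 25007 J
q2 (vaporize at 100 °C): 79.2 × 2254.0 = 178517 J
q3 (heat steam 100.0→114.1 °C): 79.2 × 2.02 × 14.1 = 2256 J
Total: 25007 + 178517 + 2256 = 205780 J = 206 kJ

q = 206 kJ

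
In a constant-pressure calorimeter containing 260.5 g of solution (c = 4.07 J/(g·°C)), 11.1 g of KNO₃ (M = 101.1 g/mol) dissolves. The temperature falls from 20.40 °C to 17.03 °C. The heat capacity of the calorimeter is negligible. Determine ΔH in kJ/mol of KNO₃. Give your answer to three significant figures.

|ΔT| = |17.03 − 20.40| = 3.37 °C
|q_surr| = (260.5 × 4.07) × 3.37 = 1060.235 × 3.37 = 3573 J
n(KNO₃) = 11.1 / 101.1 = 0.1098 mol
Temperature fell, so q_rxn = +|q_surr| = 3.573 kJ
ΔH = q_rxn / n = 32.54 kJ/mol

ΔH = 32.5 kJ/mol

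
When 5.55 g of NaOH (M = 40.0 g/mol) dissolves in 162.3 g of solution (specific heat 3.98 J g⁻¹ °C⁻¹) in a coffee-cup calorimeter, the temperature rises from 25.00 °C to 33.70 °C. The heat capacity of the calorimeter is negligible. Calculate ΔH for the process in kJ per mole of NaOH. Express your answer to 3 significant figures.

ΔH = -40.5 kJ/mol

|ΔT| = |33.70 − 25.00| = 8.70 °C
|q_surr| = (162.3 × 3.98) × 8.70 = 645.954 × 8.70 = 5620 J
n(NaOH) = 5.55 / 40.0 = 0.1388 mol
Temperature rose, so q_rxn = −|q_surr| = -5.620 kJ
ΔH = q_rxn / n = -40.49 kJ/mol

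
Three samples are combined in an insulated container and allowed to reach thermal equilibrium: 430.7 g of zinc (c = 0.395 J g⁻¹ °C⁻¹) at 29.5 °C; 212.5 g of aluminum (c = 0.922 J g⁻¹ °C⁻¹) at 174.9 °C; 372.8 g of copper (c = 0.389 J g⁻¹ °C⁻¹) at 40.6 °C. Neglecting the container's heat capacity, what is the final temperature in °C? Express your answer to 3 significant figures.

Σ mᵢcᵢ(T − Tᵢ) = 0  ⇒  T = Σ mᵢcᵢTᵢ / Σ mᵢcᵢ
Σ mᵢcᵢ = 430.7×0.395 + 212.5×0.922 + 372.8×0.389 = 511.0707
Σ mᵢcᵢTᵢ = 170.1265×29.5 + 195.925×174.9 + 145.0192×40.6 = 45174
T = 45174 / 511.0707 = 88.39 °C

T_f = 88.4 °C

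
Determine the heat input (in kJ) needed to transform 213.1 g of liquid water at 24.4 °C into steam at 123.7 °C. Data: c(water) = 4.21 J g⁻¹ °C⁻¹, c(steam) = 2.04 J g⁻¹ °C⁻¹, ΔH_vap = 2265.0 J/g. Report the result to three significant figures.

q1 (heat water 24.4→100.0 °C): 213.1 × 4.21 × 75.6 = 67825 J
q2 (vaporize at 100 °C): 213.1 × 2265.0 = 482672 J
q3 (heat steam 100.0→123.7 °C): 213.1 × 2.04 × 23.7 = 10303 J
Total: 67825 + 482672 + 10303 = 560800 J = 561 kJ

q = 561 kJ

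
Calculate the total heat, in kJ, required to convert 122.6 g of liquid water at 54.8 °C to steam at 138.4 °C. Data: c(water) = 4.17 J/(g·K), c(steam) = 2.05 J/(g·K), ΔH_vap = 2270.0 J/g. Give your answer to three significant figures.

q = 311 kJ

q1 (heat water 54.8→100.0 °C): 122.6 × 4.17 × 45.2 = 23108 J
q2 (vaporize at 100 °C): 122.6 × 2270.0 = 278302 J
q3 (heat steam 100.0→138.4 °C): 122.6 × 2.05 × 38.4 = 9651 J
Total: 23108 + 278302 + 9651 = 311061 J = 311 kJ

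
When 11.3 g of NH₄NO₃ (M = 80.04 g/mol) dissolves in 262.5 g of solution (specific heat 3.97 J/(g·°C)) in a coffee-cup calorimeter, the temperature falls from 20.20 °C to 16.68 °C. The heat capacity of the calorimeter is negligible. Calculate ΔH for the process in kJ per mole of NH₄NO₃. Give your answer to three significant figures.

ΔH = 26.0 kJ/mol

|ΔT| = |16.68 − 20.20| = 3.52 °C
|q_surr| = (262.5 × 3.97) × 3.52 = 1042.125 × 3.52 = 3668 J
n(NH₄NO₃) = 11.3 / 80.04 = 0.1412 mol
Temperature fell, so q_rxn = +|q_surr| = 3.668 kJ
ΔH = q_rxn / n = 25.98 kJ/mol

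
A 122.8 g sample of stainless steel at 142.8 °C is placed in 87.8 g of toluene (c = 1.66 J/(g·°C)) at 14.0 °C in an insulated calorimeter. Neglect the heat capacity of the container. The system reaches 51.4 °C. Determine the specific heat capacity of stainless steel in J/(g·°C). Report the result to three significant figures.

c = 0.486 J/(g·°C)

q_gained = (87.8 × 1.66) × (51.4 − 14.0) = 5451 J
q_lost = 122.8 × c × (142.8 − 51.4) = 11223.92 c
Set equal: c = 5451 / 11223.92 = 0.486 J/(g·°C)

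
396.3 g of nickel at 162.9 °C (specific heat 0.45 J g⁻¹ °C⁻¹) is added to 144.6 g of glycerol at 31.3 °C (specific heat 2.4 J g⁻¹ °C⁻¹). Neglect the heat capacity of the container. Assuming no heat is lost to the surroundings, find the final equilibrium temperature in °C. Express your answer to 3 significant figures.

Heat lost by nickel = heat gained by glycerol.
(396.3)(0.45)(162.9 − T) = (144.6)(2.4)(T − 31.3)
178.335 (162.9 − T) = 347.04 (T − 31.3)
29051 − 178.335 T = 347.04 T − 10862
39913 = 525.375 T
T = 75.97 °C

T_f = 76.0 °C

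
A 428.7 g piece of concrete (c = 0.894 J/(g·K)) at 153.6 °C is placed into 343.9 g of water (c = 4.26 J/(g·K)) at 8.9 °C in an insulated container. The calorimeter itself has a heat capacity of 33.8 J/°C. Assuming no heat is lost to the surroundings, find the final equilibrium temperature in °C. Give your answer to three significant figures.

T_f = 38.4 °C

Heat lost by concrete = heat gained by water + calorimeter.
(428.7)(0.894)(153.6 − T) = [(343.9)(4.26) + 33.8](T − 8.9)
383.2578 (153.6 − T) = 1498.814 (T − 8.9)
58868 − 383.2578 T = 1498.814 T − 13339
72207 = 1882.0718 T
T = 38.37 °C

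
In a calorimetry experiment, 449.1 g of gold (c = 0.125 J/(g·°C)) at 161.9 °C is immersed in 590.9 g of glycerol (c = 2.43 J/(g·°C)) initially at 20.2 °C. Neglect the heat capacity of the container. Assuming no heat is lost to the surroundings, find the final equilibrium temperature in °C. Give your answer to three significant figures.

Heat lost by gold = heat gained by glycerol.
(449.1)(0.125)(161.9 − T) = (590.9)(2.43)(T − 20.2)
56.1375 (161.9 − T) = 1435.887 (T − 20.2)
9088.7 − 56.1375 T = 1435.887 T − 29005
38093.7 = 1492.0245 T
T = 25.53 °C

T_f = 25.5 °C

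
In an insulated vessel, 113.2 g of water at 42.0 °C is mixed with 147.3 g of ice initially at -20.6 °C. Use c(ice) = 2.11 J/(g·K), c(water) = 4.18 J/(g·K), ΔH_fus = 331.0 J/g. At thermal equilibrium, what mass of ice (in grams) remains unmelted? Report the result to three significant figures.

m_ice remaining = 107 g

Heat to warm all ice to 0 °C: 147.3×2.11×20.6 = 6402.5 J
Heat released by water cooling to 0 °C: 113.2×4.18×42.0 = 19873 J
19873 J < 6402.5 + 147.3×331.0 = 55158.8 J, so not all ice melts; final T = 0 °C.
Heat left for melting: 19873 − 6402.5 = 13470.5 J
Mass melted = 13470.5 / 331.0 = 40.70 g
Ice remaining = 147.3 − 40.70 = 106.60 g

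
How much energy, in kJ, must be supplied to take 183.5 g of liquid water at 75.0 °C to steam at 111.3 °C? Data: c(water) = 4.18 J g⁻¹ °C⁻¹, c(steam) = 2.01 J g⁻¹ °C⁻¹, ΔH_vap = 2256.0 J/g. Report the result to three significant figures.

q = 437 kJ

q1 (heat water 75.0→100.0 °C): 183.5 × 4.18 × 25.0 = 19176 J
q2 (vaporize at 100 °C): 183.5 × 2256.0 = 413976 J
q3 (heat steam 100.0→111.3 °C): 183.5 × 2.01 × 11.3 = 4168 J
Total: 19176 + 413976 + 4168 = 437320 J = 437 kJ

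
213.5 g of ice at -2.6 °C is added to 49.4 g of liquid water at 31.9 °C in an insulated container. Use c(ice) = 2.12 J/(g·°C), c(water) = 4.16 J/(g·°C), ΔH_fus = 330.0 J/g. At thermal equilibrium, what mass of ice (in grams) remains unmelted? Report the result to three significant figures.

Heat to warm all ice to 0 °C: 213.5×2.12×2.6 = 1176.8 J
Heat released by water cooling to 0 °C: 49.4×4.16×31.9 = 6555.6 J
6555.6 J < 1176.8 + 213.5×330.0 = 71631.8 J, so not all ice melts; final T = 0 °C.
Heat left for melting: 6555.6 − 1176.8 = 5378.8 J
Mass melted = 5378.8 / 330.0 = 16.30 g
Ice remaining = 213.5 − 16.30 = 197.20 g

m_ice remaining = 197 g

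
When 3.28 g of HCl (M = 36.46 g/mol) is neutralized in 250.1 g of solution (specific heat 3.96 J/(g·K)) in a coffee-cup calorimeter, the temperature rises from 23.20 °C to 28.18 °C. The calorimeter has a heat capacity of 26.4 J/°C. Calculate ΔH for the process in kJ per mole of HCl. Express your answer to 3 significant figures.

ΔH = -56.3 kJ/mol

|ΔT| = |28.18 − 23.20| = 4.98 °C
|q_surr| = (250.1 × 3.96 + 26.4) × 4.98 = 1016.796 × 4.98 = 5064 J
n(HCl) = 3.28 / 36.46 = 0.08996 mol
Temperature rose, so q_rxn = −|q_surr| = -5.064 kJ
ΔH = q_rxn / n = -56.29 kJ/mol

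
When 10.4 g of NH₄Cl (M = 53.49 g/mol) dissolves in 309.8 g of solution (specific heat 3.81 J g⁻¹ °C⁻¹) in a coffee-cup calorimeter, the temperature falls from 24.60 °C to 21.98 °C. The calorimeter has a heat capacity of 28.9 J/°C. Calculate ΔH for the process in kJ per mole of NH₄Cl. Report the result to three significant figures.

|ΔT| = |21.98 − 24.60| = 2.62 °C
|q_surr| = (309.8 × 3.81 + 28.9) × 2.62 = 1209.238 × 2.62 = 3168 J
n(NH₄Cl) = 10.4 / 53.49 = 0.1944 mol
Temperature fell, so q_rxn = +|q_surr| = 3.168 kJ
ΔH = q_rxn / n = 16.30 kJ/mol

ΔH = 16.3 kJ/mol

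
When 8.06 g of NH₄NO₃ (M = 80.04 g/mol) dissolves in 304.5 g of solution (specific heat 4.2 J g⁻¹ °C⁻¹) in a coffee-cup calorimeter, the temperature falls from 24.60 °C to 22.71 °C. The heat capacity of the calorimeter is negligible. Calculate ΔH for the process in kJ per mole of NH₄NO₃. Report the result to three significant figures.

|ΔT| = |22.71 − 24.60| = 1.89 °C
|q_surr| = (304.5 × 4.2) × 1.89 = 1278.9 × 1.89 = 2417 J
n(NH₄NO₃) = 8.06 / 80.04 = 0.1007 mol
Temperature fell, so q_rxn = +|q_surr| = 2.417 kJ
ΔH = q_rxn / n = 24.00 kJ/mol

ΔH = 24.0 kJ/mol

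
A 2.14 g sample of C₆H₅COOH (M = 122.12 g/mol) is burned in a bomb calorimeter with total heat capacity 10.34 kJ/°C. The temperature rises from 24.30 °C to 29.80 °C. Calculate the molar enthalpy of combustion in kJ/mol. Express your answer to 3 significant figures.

ΔH = -3250 kJ/mol

ΔT = 29.80 − 24.30 = 5.50 °C
q_cal = C_cal × ΔT = 10.34 × 5.50 = 56.87 kJ
n = 2.14 / 122.12 = 0.01752 mol
q_rxn = −q_cal = -56.87 kJ
ΔH = -56.87 / 0.01752 = -3246 kJ/mol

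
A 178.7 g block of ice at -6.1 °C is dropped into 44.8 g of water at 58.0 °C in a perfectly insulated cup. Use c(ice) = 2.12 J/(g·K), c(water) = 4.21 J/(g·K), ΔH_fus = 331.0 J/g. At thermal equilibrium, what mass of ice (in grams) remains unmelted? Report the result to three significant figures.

Heat to warm all ice to 0 °C: 178.7×2.12×6.1 = 2310.9 J
Heat released by water cooling to 0 °C: 44.8×4.21×58.0 = 10939 J
10939 J < 2310.9 + 178.7×331.0 = 61460.6 J, so not all ice melts; final T = 0 °C.
Heat left for melting: 10939 − 2310.9 = 8628.1 J
Mass melted = 8628.1 / 331.0 = 26.07 g
Ice remaining = 178.7 − 26.07 = 152.63 g

m_ice remaining = 153 g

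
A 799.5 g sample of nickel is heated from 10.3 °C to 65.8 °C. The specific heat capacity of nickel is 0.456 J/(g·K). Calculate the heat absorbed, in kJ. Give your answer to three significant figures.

q = m c ΔT = 799.5 × 0.456 × (65.8 − 10.3)
q = 799.5 × 0.456 × 55.5 = 20230 J = 20.2 kJ

q = 20.2 kJ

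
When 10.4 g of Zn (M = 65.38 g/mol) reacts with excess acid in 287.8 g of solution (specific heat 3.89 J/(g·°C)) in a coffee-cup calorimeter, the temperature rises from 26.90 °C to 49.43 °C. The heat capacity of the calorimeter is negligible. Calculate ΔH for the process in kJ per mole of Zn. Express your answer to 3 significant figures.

|ΔT| = |49.43 − 26.90| = 22.53 °C
|q_surr| = (287.8 × 3.89) × 22.53 = 1119.542 × 22.53 = 25220 J
n(Zn) = 10.4 / 65.38 = 0.1591 mol
Temperature rose, so q_rxn = −|q_surr| = -25.22 kJ
ΔH = q_rxn / n = -158.5 kJ/mol

ΔH = -159 kJ/mol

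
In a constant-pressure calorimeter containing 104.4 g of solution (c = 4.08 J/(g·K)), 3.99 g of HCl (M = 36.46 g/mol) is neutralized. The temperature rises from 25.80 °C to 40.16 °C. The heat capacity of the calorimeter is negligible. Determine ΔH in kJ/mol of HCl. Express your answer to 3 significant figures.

|ΔT| = |40.16 − 25.80| = 14.36 °C
|q_surr| = (104.4 × 4.08) × 14.36 = 425.952 × 14.36 = 6117 J
n(HCl) = 3.99 / 36.46 = 0.1094 mol
Temperature rose, so q_rxn = −|q_surr| = -6.117 kJ
ΔH = q_rxn / n = -55.91 kJ/mol

ΔH = -55.9 kJ/mol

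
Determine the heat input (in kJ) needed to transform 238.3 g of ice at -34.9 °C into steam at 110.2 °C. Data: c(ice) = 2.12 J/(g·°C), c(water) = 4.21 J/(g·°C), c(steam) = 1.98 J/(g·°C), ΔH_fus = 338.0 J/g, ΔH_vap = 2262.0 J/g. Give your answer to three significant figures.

q = 742 kJ

q1 (heat ice -34.9→0.0 °C): 238.3 × 2.12 × 34.9 = 17631 J
q2 (melt at 0 °C): 238.3 × 338.0 = 80545 J
q3 (heat water 0.0→100.0 °C): 238.3 × 4.21 × 100.0 = 100324 J
q4 (vaporize at 100 °C): 238.3 × 2262.0 = 539035 J
q5 (heat steam 100.0→110.2 °C): 238.3 × 1.98 × 10.2 = 4813 J
Total: 17631 + 80545 + 100324 + 539035 + 4813 = 742348 J = 742 kJ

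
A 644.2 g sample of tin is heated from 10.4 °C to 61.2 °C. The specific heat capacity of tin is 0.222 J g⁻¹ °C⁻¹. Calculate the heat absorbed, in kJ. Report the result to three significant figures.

q = m c ΔT = 644.2 × 0.222 × (61.2 − 10.4)
q = 644.2 × 0.222 × 50.8 = 7265 J = 7.27 kJ

q = 7.27 kJ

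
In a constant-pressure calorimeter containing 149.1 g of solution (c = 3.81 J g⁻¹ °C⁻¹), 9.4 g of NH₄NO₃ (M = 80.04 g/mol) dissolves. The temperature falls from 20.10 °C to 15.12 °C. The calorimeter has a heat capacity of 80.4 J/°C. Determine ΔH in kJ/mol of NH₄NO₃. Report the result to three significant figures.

|ΔT| = |15.12 − 20.10| = 4.98 °C
|q_surr| = (149.1 × 3.81 + 80.4) × 4.98 = 648.471 × 4.98 = 3229 J
n(NH₄NO₃) = 9.4 / 80.04 = 0.1174 mol
Temperature fell, so q_rxn = +|q_surr| = 3.229 kJ
ΔH = q_rxn / n = 27.50 kJ/mol

ΔH = 27.5 kJ/mol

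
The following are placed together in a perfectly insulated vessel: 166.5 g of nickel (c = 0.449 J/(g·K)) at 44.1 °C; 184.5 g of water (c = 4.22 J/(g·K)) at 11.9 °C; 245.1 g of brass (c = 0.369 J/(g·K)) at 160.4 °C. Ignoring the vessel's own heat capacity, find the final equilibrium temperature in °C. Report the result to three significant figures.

T_f = 28.7 °C

Σ mᵢcᵢ(T − Tᵢ) = 0  ⇒  T = Σ mᵢcᵢTᵢ / Σ mᵢcᵢ
Σ mᵢcᵢ = 166.5×0.449 + 184.5×4.22 + 245.1×0.369 = 943.7904
Σ mᵢcᵢTᵢ = 74.7585×44.1 + 778.59×11.9 + 90.4419×160.4 = 27069
T = 27069 / 943.7904 = 28.68 °C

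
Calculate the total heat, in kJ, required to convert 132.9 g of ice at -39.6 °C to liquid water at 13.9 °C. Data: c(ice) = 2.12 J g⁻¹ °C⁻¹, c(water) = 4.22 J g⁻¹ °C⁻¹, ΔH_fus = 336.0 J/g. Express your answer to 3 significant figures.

q = 63.6 kJ

q1 (heat ice -39.6→0.0 °C): 132.9 × 2.12 × 39.6 = 11157 J
q2 (melt at 0 °C): 132.9 × 336.0 = 44654 J
q3 (heat water 0.0→13.9 °C): 132.9 × 4.22 × 13.9 = 7796 J
Total: 11157 + 44654 + 7796 = 63607 J = 63.6 kJ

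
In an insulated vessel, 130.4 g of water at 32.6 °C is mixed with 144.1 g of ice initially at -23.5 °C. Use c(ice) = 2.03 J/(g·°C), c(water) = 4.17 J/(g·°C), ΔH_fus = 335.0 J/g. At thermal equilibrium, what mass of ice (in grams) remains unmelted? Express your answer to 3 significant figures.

Heat to warm all ice to 0 °C: 144.1×2.03×23.5 = 6874.3 J
Heat released by water cooling to 0 °C: 130.4×4.17×32.6 = 17727 J
17727 J < 6874.3 + 144.1×335.0 = 55147.8 J, so not all ice melts; final T = 0 °C.
Heat left for melting: 17727 − 6874.3 = 10852.7 J
Mass melted = 10852.7 / 335.0 = 32.40 g
Ice remaining = 144.1 − 32.40 = 111.70 g

m_ice remaining = 112 g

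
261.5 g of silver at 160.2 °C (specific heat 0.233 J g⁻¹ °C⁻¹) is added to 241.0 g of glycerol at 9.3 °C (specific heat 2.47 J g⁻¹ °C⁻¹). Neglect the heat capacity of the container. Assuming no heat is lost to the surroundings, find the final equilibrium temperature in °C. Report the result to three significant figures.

T_f = 23.3 °C

Heat lost by silver = heat gained by glycerol.
(261.5)(0.233)(160.2 − T) = (241.0)(2.47)(T − 9.3)
60.9295 (160.2 − T) = 595.27 (T − 9.3)
9760.9 − 60.9295 T = 595.27 T − 5536.0
15296.9 = 656.1995 T
T = 23.31 °C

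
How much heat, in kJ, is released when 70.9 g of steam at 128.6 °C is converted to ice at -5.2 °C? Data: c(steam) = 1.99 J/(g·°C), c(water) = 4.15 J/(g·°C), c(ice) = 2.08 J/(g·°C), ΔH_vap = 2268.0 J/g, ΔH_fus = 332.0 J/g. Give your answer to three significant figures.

q = 219 kJ

q1 (cool steam 128.6→100 °C): 70.9 × 1.99 × 28.6 = 4035 J
q2 (condense at 100 °C): 70.9 × 2268.0 = 160801 J
q3 (cool water 100→0 °C): 70.9 × 4.15 × 100.0 = 29424 J
q4 (freeze at 0 °C): 70.9 × 332.0 = 23539 J
q5 (cool ice 0→-5.2 °C): 70.9 × 2.08 × 5.2 = 767 J
Total: 4035 + 160801 + 29424 + 23539 + 767 = 218566 J = 219 kJ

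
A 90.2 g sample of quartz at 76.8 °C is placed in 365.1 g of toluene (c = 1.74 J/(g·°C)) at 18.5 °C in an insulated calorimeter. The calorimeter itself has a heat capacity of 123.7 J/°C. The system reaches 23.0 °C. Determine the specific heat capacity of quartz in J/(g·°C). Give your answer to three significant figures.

c = 0.704 J/(g·°C)

q_gained = (365.1 × 1.74 + 123.7) × (23.0 − 18.5) = 3415 J
q_lost = 90.2 × c × (76.8 − 23.0) = 4852.76 c
Set equal: c = 3415 / 4852.76 = 0.704 J/(g·°C)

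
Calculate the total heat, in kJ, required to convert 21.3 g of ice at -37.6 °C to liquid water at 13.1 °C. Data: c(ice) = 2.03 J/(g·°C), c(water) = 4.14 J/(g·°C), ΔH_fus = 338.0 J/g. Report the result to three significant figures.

q = 9.98 kJ

q1 (heat ice -37.6→0.0 °C): 21.3 × 2.03 × 37.6 = 1626 J
q2 (melt at 0 °C): 21.3 × 338.0 = 7199 J
q3 (heat water 0.0→13.1 °C): 21.3 × 4.14 × 13.1 = 1155 J
Total: 1626 + 7199 + 1155 = 9980 J = 9.98 kJ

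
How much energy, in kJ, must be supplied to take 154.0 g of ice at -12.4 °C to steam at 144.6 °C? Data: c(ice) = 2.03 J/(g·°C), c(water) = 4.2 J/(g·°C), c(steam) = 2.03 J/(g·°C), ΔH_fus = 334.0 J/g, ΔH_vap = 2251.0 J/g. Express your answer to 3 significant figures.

q = 481 kJ

q1 (heat ice -12.4→0.0 °C): 154.0 × 2.03 × 12.4 = 3876 J
q2 (melt at 0 °C): 154.0 × 334.0 = 51436 J
q3 (heat water 0.0→100.0 °C): 154.0 × 4.2 × 100.0 = 64680 J
q4 (vaporize at 100 °C): 154.0 × 2251.0 = 346654 J
q5 (heat steam 100.0→144.6 °C): 154.0 × 2.03 × 44.6 = 13943 J
Total: 3876 + 51436 + 64680 + 346654 + 13943 = 480589 J = 481 kJ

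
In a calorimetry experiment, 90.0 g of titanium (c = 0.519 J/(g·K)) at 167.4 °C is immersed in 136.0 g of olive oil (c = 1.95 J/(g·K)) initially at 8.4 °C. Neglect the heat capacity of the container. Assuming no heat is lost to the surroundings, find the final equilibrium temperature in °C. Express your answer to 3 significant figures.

Heat lost by titanium = heat gained by olive oil.
(90.0)(0.519)(167.4 − T) = (136.0)(1.95)(T − 8.4)
46.71 (167.4 − T) = 265.2 (T − 8.4)
7819.3 − 46.71 T = 265.2 T − 2227.7
10047.0 = 311.91 T
T = 32.21 °C

T_f = 32.2 °C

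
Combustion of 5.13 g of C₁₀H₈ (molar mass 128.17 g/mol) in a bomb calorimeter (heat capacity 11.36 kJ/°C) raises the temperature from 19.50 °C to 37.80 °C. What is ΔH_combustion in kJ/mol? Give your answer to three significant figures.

ΔT = 37.80 − 19.50 = 18.30 °C
q_cal = C_cal × ΔT = 11.36 × 18.30 = 207.888 kJ
n = 5.13 / 128.17 = 0.04002 mol
q_rxn = −q_cal = -207.888 kJ
ΔH = -207.888 / 0.04002 = -5194.6 kJ/mol

ΔH = -5190 kJ/mol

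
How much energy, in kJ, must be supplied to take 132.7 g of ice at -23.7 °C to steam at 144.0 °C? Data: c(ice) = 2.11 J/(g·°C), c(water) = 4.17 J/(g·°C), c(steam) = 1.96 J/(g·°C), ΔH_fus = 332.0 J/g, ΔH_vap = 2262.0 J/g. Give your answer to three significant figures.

q1 (heat ice -23.7→0.0 °C): 132.7 × 2.11 × 23.7 = 6636 J
q2 (melt at 0 °C): 132.7 × 332.0 = 44056 J
q3 (heat water 0.0→100.0 °C): 132.7 × 4.17 × 100.0 = 55336 J
q4 (vaporize at 100 °C): 132.7 × 2262.0 = 300167 J
q5 (heat steam 100.0→144.0 °C): 132.7 × 1.96 × 44.0 = 11444 J
Total: 6636 + 44056 + 55336 + 300167 + 11444 = 417639 J = 418 kJ

q = 418 kJ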